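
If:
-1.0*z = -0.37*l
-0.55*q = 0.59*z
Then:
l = 2.7027027027027*z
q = -1.07272727272727*z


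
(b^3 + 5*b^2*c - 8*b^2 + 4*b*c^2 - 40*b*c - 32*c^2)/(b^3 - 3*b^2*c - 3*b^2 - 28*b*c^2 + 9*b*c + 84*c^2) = (b^2 + b*c - 8*b - 8*c)/(b^2 - 7*b*c - 3*b + 21*c)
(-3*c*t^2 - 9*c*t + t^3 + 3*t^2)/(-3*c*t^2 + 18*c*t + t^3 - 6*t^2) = (t + 3)/(t - 6)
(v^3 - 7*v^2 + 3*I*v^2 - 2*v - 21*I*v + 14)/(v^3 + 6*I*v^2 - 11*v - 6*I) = (v - 7)/(v + 3*I)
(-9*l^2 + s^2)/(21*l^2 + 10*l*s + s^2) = (-3*l + s)/(7*l + s)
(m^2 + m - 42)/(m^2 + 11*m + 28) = (m - 6)/(m + 4)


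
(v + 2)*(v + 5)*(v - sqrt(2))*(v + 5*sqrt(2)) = v^4 + 4*sqrt(2)*v^3 + 7*v^3 + 28*sqrt(2)*v^2 - 70*v + 40*sqrt(2)*v - 100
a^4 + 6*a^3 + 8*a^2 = a^2*(a + 2)*(a + 4)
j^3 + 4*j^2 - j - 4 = (j - 1)*(j + 1)*(j + 4)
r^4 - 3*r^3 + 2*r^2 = r^2*(r - 2)*(r - 1)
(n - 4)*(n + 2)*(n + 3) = n^3 + n^2 - 14*n - 24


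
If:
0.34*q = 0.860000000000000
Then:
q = 2.53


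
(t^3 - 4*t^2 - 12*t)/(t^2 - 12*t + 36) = t*(t + 2)/(t - 6)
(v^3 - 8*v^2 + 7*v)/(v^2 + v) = (v^2 - 8*v + 7)/(v + 1)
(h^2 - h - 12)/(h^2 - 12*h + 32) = (h + 3)/(h - 8)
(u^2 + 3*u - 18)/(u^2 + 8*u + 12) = (u - 3)/(u + 2)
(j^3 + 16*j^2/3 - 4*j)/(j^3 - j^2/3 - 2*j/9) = 3*(j + 6)/(3*j + 1)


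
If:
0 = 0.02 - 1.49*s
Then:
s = 0.01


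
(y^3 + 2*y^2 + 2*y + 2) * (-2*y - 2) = -2*y^4 - 6*y^3 - 8*y^2 - 8*y - 4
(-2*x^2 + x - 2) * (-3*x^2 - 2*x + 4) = 6*x^4 + x^3 - 4*x^2 + 8*x - 8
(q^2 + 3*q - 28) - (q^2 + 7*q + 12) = -4*q - 40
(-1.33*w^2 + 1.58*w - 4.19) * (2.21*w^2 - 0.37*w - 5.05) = -2.9393*w^4 + 3.9839*w^3 - 3.128*w^2 - 6.4287*w + 21.1595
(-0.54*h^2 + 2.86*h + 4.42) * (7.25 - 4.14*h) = 2.2356*h^3 - 15.7554*h^2 + 2.4362*h + 32.045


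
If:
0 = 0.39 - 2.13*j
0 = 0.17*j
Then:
No Solution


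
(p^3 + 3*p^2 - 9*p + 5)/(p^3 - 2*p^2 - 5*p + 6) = (p^2 + 4*p - 5)/(p^2 - p - 6)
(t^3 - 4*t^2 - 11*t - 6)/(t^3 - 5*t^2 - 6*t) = (t + 1)/t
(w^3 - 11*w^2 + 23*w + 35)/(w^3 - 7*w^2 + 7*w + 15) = (w - 7)/(w - 3)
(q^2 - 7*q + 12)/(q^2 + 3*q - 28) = (q - 3)/(q + 7)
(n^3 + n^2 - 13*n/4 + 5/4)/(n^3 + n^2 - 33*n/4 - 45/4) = (2*n^2 - 3*n + 1)/(2*n^2 - 3*n - 9)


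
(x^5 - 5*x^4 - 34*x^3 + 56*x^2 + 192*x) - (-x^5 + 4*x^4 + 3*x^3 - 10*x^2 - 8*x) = 2*x^5 - 9*x^4 - 37*x^3 + 66*x^2 + 200*x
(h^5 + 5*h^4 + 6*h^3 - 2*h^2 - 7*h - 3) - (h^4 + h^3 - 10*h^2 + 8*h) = h^5 + 4*h^4 + 5*h^3 + 8*h^2 - 15*h - 3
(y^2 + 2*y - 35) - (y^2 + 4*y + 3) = -2*y - 38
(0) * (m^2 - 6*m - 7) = 0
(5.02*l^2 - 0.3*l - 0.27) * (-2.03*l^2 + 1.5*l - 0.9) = -10.1906*l^4 + 8.139*l^3 - 4.4199*l^2 - 0.135*l + 0.243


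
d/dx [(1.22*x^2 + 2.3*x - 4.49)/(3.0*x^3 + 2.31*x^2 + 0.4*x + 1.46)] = (-3.66*x^4 - 13.8*x^3 + 35.585*x^2 + 24.3062*x + 5.154)/(9.0*x^6 + 13.86*x^5 + 7.7361*x^4 + 10.608*x^3 + 6.9052*x^2 + 1.168*x + 2.1316)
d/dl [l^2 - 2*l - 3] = 2*l - 2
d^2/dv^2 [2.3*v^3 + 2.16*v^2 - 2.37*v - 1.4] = 13.8*v + 4.32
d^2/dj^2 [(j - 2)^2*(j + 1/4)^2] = 12*j^2 - 21*j + 33/8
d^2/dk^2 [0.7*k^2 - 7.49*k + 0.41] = 1.40000000000000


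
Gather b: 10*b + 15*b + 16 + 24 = 25*b + 40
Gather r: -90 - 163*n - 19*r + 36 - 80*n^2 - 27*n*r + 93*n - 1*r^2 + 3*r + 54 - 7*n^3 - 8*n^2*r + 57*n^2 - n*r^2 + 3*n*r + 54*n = -7*n^3 - 23*n^2 - 16*n + r^2*(-n - 1) + r*(-8*n^2 - 24*n - 16)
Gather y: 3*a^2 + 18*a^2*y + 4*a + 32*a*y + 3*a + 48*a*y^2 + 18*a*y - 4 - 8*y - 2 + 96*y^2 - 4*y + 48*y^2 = 3*a^2 + 7*a + y^2*(48*a + 144) + y*(18*a^2 + 50*a - 12) - 6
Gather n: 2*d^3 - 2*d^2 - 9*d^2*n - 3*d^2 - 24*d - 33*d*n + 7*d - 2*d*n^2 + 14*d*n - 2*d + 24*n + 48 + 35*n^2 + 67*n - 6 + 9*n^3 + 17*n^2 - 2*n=2*d^3 - 5*d^2 - 19*d + 9*n^3 + n^2*(52 - 2*d) + n*(-9*d^2 - 19*d + 89) + 42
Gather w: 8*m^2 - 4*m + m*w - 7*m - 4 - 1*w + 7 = 8*m^2 - 11*m + w*(m - 1) + 3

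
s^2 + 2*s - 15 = (s - 3)*(s + 5)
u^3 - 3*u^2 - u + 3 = (u - 3)*(u - 1)*(u + 1)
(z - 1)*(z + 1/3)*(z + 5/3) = z^3 + z^2 - 13*z/9 - 5/9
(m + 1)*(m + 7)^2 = m^3 + 15*m^2 + 63*m + 49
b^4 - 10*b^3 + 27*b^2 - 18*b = b*(b - 6)*(b - 3)*(b - 1)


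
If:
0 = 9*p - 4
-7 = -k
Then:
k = 7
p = 4/9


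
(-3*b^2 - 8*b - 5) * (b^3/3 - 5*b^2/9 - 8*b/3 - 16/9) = -b^5 - b^4 + 97*b^3/9 + 265*b^2/9 + 248*b/9 + 80/9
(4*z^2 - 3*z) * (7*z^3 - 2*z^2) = 28*z^5 - 29*z^4 + 6*z^3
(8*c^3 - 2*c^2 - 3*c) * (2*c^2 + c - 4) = 16*c^5 + 4*c^4 - 40*c^3 + 5*c^2 + 12*c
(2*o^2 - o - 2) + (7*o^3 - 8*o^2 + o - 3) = 7*o^3 - 6*o^2 - 5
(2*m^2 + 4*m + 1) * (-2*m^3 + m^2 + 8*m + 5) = -4*m^5 - 6*m^4 + 18*m^3 + 43*m^2 + 28*m + 5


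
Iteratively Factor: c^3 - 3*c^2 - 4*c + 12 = (c - 3)*(c^2 - 4) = (c - 3)*(c - 2)*(c + 2)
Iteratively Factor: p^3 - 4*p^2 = (p)*(p^2 - 4*p) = p^2*(p - 4)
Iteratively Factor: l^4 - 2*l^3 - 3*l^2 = (l - 3)*(l^3 + l^2) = l*(l - 3)*(l^2 + l) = l^2*(l - 3)*(l + 1)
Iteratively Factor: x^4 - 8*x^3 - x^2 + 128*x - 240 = (x + 4)*(x^3 - 12*x^2 + 47*x - 60) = (x - 4)*(x + 4)*(x^2 - 8*x + 15) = (x - 5)*(x - 4)*(x + 4)*(x - 3)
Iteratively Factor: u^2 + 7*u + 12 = (u + 3)*(u + 4)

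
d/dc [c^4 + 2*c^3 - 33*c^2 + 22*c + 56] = 4*c^3 + 6*c^2 - 66*c + 22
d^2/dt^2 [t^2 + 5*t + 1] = 2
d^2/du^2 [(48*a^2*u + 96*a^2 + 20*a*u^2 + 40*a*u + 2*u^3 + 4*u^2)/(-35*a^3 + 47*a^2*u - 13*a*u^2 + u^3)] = 4*(51730*a^7 - 29085*a^6*u + 119542*a^6 - 13545*a^5*u^2 - 110244*a^5*u + 13242*a^4*u^3 + 32574*a^4*u^2 - 2136*a^3*u^4 - 840*a^3*u^3 - 69*a^2*u^5 - 774*a^2*u^4 + 23*a*u^6 + 60*a*u^5 + 2*u^6)/(-42875*a^9 + 172725*a^8*u - 279720*a^7*u^2 + 235808*a^6*u^3 - 113766*a^5*u^4 + 33186*a^4*u^5 - 5968*a^3*u^6 + 648*a^2*u^7 - 39*a*u^8 + u^9)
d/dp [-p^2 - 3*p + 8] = -2*p - 3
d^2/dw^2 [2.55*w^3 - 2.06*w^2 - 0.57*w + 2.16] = 15.3*w - 4.12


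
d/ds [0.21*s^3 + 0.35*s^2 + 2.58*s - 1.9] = 0.63*s^2 + 0.7*s + 2.58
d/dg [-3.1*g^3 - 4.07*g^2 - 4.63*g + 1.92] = -9.3*g^2 - 8.14*g - 4.63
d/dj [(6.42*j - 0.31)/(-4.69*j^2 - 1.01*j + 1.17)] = (30.1098*j^2 - 2.9078*j + 7.1983)/(21.9961*j^4 + 9.4738*j^3 - 9.9545*j^2 - 2.3634*j + 1.3689)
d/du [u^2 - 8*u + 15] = 2*u - 8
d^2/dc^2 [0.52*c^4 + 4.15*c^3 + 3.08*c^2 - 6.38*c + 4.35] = 6.24*c^2 + 24.9*c + 6.16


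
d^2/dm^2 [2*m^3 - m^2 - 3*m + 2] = 12*m - 2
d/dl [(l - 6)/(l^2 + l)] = (-l^2 + 12*l + 6)/(l^2*(l^2 + 2*l + 1))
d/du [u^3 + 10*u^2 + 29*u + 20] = 3*u^2 + 20*u + 29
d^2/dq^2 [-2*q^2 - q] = -4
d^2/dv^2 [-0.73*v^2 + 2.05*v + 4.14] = -1.46000000000000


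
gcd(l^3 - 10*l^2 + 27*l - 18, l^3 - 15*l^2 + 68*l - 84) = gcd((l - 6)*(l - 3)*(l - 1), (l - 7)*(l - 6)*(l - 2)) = l - 6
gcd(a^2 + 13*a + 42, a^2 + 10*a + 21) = a + 7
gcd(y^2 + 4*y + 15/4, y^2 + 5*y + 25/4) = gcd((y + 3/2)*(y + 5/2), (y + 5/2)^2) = y + 5/2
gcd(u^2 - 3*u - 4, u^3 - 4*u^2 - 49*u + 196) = u - 4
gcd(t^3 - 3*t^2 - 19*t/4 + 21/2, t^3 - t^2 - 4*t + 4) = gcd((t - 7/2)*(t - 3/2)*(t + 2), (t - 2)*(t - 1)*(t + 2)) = t + 2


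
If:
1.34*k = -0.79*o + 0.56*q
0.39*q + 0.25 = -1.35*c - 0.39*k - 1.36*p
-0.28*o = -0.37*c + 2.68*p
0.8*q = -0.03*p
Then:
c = 90.2333196610984*q - 0.238966888564492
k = 0.186167434774523 - 220.354653527734*q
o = 374.474981933118*q - 0.315777674174507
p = -26.6666666666667*q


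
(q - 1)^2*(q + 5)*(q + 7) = q^4 + 10*q^3 + 12*q^2 - 58*q + 35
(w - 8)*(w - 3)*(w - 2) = w^3 - 13*w^2 + 46*w - 48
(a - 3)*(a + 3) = a^2 - 9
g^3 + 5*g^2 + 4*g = g*(g + 1)*(g + 4)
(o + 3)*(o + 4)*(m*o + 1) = m*o^3 + 7*m*o^2 + 12*m*o + o^2 + 7*o + 12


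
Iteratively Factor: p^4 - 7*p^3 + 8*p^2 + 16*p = (p)*(p^3 - 7*p^2 + 8*p + 16) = p*(p - 4)*(p^2 - 3*p - 4) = p*(p - 4)*(p + 1)*(p - 4)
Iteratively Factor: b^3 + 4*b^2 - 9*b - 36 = (b + 3)*(b^2 + b - 12) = (b + 3)*(b + 4)*(b - 3)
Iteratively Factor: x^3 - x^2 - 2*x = (x)*(x^2 - x - 2) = x*(x + 1)*(x - 2)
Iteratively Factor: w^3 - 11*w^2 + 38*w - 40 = (w - 5)*(w^2 - 6*w + 8) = (w - 5)*(w - 4)*(w - 2)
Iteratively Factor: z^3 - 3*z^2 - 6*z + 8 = (z + 2)*(z^2 - 5*z + 4) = (z - 4)*(z + 2)*(z - 1)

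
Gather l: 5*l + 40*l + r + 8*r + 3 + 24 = 45*l + 9*r + 27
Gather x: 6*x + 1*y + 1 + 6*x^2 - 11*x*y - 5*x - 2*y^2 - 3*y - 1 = 6*x^2 + x*(1 - 11*y) - 2*y^2 - 2*y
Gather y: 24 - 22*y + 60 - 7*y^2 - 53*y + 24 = -7*y^2 - 75*y + 108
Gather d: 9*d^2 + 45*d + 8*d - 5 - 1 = 9*d^2 + 53*d - 6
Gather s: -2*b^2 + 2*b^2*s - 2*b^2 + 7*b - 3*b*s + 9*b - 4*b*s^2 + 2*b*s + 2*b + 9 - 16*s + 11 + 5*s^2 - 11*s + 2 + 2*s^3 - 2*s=-4*b^2 + 18*b + 2*s^3 + s^2*(5 - 4*b) + s*(2*b^2 - b - 29) + 22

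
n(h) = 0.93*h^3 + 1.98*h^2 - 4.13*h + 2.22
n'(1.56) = 8.84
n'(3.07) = 34.32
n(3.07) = 35.11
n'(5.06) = 87.34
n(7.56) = 486.00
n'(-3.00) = 9.10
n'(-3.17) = 11.35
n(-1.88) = 10.80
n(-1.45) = 9.54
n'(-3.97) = 24.12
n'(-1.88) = -1.71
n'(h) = 2.79*h^2 + 3.96*h - 4.13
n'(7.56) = 185.27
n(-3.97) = -8.37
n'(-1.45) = -4.01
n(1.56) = 4.13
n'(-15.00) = 564.22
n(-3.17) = 5.58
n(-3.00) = 7.32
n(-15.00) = -2629.08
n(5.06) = 152.50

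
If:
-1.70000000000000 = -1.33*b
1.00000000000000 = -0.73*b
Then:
No Solution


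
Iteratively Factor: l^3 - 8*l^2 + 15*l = (l - 5)*(l^2 - 3*l) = (l - 5)*(l - 3)*(l)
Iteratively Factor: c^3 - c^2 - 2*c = (c)*(c^2 - c - 2) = c*(c + 1)*(c - 2)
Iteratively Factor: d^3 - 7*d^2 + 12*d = (d - 4)*(d^2 - 3*d) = d*(d - 4)*(d - 3)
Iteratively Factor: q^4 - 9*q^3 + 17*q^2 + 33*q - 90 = (q - 3)*(q^3 - 6*q^2 - q + 30) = (q - 5)*(q - 3)*(q^2 - q - 6) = (q - 5)*(q - 3)^2*(q + 2)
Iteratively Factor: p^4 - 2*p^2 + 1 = (p - 1)*(p^3 + p^2 - p - 1) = (p - 1)*(p + 1)*(p^2 - 1) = (p - 1)*(p + 1)^2*(p - 1)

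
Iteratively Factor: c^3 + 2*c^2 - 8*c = (c)*(c^2 + 2*c - 8) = c*(c - 2)*(c + 4)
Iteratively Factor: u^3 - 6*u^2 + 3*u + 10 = (u + 1)*(u^2 - 7*u + 10) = (u - 2)*(u + 1)*(u - 5)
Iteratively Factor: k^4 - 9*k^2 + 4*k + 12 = (k + 1)*(k^3 - k^2 - 8*k + 12) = (k + 1)*(k + 3)*(k^2 - 4*k + 4) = (k - 2)*(k + 1)*(k + 3)*(k - 2)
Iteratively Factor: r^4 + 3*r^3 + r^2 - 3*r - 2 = (r + 1)*(r^3 + 2*r^2 - r - 2) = (r - 1)*(r + 1)*(r^2 + 3*r + 2) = (r - 1)*(r + 1)*(r + 2)*(r + 1)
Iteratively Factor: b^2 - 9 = (b + 3)*(b - 3)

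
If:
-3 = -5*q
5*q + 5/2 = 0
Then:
No Solution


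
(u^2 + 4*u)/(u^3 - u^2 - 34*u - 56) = u/(u^2 - 5*u - 14)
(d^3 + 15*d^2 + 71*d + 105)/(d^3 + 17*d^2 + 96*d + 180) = (d^2 + 10*d + 21)/(d^2 + 12*d + 36)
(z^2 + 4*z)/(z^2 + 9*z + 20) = z/(z + 5)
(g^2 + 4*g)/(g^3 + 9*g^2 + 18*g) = (g + 4)/(g^2 + 9*g + 18)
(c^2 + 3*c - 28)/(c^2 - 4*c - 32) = (-c^2 - 3*c + 28)/(-c^2 + 4*c + 32)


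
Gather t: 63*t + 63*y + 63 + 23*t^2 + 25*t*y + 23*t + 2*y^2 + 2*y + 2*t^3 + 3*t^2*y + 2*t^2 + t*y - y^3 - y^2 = 2*t^3 + t^2*(3*y + 25) + t*(26*y + 86) - y^3 + y^2 + 65*y + 63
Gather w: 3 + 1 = 4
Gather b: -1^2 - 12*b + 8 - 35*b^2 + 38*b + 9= -35*b^2 + 26*b + 16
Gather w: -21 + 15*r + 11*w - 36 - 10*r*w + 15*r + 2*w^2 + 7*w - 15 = 30*r + 2*w^2 + w*(18 - 10*r) - 72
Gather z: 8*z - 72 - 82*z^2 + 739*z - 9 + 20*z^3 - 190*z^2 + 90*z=20*z^3 - 272*z^2 + 837*z - 81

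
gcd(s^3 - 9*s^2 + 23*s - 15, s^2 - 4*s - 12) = 1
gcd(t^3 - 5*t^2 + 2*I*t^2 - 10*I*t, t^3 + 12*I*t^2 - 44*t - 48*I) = t + 2*I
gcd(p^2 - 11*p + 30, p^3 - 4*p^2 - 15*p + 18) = p - 6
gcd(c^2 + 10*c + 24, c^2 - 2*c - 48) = c + 6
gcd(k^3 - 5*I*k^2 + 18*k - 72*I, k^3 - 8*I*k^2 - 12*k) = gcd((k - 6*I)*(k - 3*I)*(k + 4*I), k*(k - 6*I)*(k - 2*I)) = k - 6*I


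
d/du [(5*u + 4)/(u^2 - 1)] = (5*u^2 - 2*u*(5*u + 4) - 5)/(u^2 - 1)^2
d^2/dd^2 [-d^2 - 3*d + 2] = -2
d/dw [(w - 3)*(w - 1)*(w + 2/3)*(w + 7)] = 4*w^3 + 11*w^2 - 46*w + 13/3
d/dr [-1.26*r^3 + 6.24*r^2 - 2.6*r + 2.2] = -3.78*r^2 + 12.48*r - 2.6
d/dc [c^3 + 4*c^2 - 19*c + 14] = 3*c^2 + 8*c - 19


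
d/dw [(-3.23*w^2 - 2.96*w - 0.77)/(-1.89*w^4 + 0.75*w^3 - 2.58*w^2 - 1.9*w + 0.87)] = (-12.2094*w^5 - 14.3607*w^4 - 1.3812*w^3 + 0.232699999999998*w^2 - 9.5934*w - 4.0382)/(3.5721*w^8 - 2.835*w^7 + 10.3149*w^6 + 3.312*w^5 + 0.517800000000001*w^4 + 11.109*w^3 - 0.8792*w^2 - 3.306*w + 0.7569)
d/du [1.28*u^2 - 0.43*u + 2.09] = 2.56*u - 0.43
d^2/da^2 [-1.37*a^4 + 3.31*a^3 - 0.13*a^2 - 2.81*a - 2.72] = -16.44*a^2 + 19.86*a - 0.26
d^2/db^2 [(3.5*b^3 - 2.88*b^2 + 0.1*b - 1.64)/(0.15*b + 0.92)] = (0.1575*b^3 + 2.898*b^2 + 17.7744*b - 4.976664)/(0.003375*b^3 + 0.0621*b^2 + 0.38088*b + 0.778688)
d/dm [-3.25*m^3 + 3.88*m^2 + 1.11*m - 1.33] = -9.75*m^2 + 7.76*m + 1.11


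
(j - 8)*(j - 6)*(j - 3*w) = j^3 - 3*j^2*w - 14*j^2 + 42*j*w + 48*j - 144*w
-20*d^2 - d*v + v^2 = (-5*d + v)*(4*d + v)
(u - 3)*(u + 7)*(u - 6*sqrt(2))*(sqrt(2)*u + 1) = sqrt(2)*u^4 - 11*u^3 + 4*sqrt(2)*u^3 - 44*u^2 - 27*sqrt(2)*u^2 - 24*sqrt(2)*u + 231*u + 126*sqrt(2)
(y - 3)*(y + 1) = y^2 - 2*y - 3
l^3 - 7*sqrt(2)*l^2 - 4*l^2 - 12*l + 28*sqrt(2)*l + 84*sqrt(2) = (l - 6)*(l + 2)*(l - 7*sqrt(2))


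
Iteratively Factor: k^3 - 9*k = (k + 3)*(k^2 - 3*k) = k*(k + 3)*(k - 3)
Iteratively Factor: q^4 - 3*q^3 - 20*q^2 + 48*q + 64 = (q + 1)*(q^3 - 4*q^2 - 16*q + 64) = (q + 1)*(q + 4)*(q^2 - 8*q + 16) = (q - 4)*(q + 1)*(q + 4)*(q - 4)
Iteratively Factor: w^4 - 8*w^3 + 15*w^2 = (w - 3)*(w^3 - 5*w^2) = (w - 5)*(w - 3)*(w^2) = w*(w - 5)*(w - 3)*(w)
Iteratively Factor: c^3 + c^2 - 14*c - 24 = (c + 2)*(c^2 - c - 12) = (c - 4)*(c + 2)*(c + 3)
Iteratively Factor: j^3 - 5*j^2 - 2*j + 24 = (j + 2)*(j^2 - 7*j + 12) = (j - 3)*(j + 2)*(j - 4)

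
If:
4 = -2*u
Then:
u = -2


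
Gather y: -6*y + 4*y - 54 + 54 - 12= -2*y - 12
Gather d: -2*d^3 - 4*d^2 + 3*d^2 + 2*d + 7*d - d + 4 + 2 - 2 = -2*d^3 - d^2 + 8*d + 4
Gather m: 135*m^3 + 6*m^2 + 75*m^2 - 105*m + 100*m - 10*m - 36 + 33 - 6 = 135*m^3 + 81*m^2 - 15*m - 9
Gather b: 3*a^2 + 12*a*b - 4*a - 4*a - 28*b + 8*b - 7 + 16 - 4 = 3*a^2 - 8*a + b*(12*a - 20) + 5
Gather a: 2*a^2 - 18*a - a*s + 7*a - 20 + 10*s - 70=2*a^2 + a*(-s - 11) + 10*s - 90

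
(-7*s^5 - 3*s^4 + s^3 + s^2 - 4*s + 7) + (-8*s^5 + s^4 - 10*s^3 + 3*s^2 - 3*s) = -15*s^5 - 2*s^4 - 9*s^3 + 4*s^2 - 7*s + 7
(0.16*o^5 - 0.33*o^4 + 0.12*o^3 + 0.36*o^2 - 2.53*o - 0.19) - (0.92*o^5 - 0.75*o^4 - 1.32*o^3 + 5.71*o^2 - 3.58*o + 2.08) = -0.76*o^5 + 0.42*o^4 + 1.44*o^3 - 5.35*o^2 + 1.05*o - 2.27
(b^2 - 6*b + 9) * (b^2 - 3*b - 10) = b^4 - 9*b^3 + 17*b^2 + 33*b - 90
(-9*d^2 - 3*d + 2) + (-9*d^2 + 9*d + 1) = -18*d^2 + 6*d + 3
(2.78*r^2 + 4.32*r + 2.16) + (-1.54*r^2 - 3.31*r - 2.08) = 1.24*r^2 + 1.01*r + 0.0800000000000001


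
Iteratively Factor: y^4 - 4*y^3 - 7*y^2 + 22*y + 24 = (y + 1)*(y^3 - 5*y^2 - 2*y + 24) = (y - 3)*(y + 1)*(y^2 - 2*y - 8) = (y - 4)*(y - 3)*(y + 1)*(y + 2)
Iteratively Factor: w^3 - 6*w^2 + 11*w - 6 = (w - 3)*(w^2 - 3*w + 2) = (w - 3)*(w - 1)*(w - 2)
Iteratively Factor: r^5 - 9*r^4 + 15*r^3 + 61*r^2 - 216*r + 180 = (r + 3)*(r^4 - 12*r^3 + 51*r^2 - 92*r + 60) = (r - 2)*(r + 3)*(r^3 - 10*r^2 + 31*r - 30) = (r - 2)^2*(r + 3)*(r^2 - 8*r + 15) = (r - 3)*(r - 2)^2*(r + 3)*(r - 5)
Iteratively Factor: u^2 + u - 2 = (u + 2)*(u - 1)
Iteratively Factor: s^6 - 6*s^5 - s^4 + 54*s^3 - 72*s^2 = (s)*(s^5 - 6*s^4 - s^3 + 54*s^2 - 72*s) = s*(s - 3)*(s^4 - 3*s^3 - 10*s^2 + 24*s) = s*(s - 4)*(s - 3)*(s^3 + s^2 - 6*s) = s*(s - 4)*(s - 3)*(s + 3)*(s^2 - 2*s) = s^2*(s - 4)*(s - 3)*(s + 3)*(s - 2)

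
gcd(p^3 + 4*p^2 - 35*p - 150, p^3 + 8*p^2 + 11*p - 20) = p + 5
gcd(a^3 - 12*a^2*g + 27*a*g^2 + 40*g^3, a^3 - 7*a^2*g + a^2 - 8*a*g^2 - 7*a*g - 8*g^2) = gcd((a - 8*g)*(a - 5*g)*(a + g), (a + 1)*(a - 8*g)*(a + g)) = a^2 - 7*a*g - 8*g^2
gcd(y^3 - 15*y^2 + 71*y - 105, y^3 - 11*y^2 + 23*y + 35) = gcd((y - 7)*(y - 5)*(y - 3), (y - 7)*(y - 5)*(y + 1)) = y^2 - 12*y + 35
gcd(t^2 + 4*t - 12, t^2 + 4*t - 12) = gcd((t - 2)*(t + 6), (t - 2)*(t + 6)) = t^2 + 4*t - 12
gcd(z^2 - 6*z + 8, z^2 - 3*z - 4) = z - 4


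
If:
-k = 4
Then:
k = -4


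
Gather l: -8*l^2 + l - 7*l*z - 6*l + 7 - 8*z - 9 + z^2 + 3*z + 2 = -8*l^2 + l*(-7*z - 5) + z^2 - 5*z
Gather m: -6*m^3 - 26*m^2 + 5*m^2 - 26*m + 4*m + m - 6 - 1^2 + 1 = -6*m^3 - 21*m^2 - 21*m - 6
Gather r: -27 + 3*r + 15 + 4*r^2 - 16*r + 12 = 4*r^2 - 13*r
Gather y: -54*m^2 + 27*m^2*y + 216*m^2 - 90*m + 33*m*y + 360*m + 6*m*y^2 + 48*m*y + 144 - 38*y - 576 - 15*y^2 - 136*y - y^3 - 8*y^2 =162*m^2 + 270*m - y^3 + y^2*(6*m - 23) + y*(27*m^2 + 81*m - 174) - 432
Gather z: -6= -6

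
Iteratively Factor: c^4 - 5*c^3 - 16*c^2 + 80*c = (c - 4)*(c^3 - c^2 - 20*c) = c*(c - 4)*(c^2 - c - 20) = c*(c - 5)*(c - 4)*(c + 4)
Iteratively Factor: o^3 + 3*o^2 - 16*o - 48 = (o - 4)*(o^2 + 7*o + 12) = (o - 4)*(o + 4)*(o + 3)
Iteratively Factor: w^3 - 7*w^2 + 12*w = (w - 4)*(w^2 - 3*w) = (w - 4)*(w - 3)*(w)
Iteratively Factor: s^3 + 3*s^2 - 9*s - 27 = (s + 3)*(s^2 - 9) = (s - 3)*(s + 3)*(s + 3)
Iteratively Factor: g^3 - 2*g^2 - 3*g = (g - 3)*(g^2 + g) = (g - 3)*(g + 1)*(g)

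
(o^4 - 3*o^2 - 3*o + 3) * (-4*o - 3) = -4*o^5 - 3*o^4 + 12*o^3 + 21*o^2 - 3*o - 9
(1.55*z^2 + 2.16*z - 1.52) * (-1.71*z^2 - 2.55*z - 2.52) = -2.6505*z^4 - 7.6461*z^3 - 6.8148*z^2 - 1.5672*z + 3.8304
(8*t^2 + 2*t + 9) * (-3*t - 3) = -24*t^3 - 30*t^2 - 33*t - 27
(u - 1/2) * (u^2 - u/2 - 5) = u^3 - u^2 - 19*u/4 + 5/2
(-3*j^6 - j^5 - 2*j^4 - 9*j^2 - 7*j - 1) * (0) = 0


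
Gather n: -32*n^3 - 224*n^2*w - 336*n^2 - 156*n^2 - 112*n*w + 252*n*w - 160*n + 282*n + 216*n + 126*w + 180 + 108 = -32*n^3 + n^2*(-224*w - 492) + n*(140*w + 338) + 126*w + 288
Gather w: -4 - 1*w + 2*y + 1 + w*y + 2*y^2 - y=w*(y - 1) + 2*y^2 + y - 3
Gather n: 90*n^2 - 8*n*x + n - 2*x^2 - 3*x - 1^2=90*n^2 + n*(1 - 8*x) - 2*x^2 - 3*x - 1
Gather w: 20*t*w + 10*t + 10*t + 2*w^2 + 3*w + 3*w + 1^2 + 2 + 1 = 20*t + 2*w^2 + w*(20*t + 6) + 4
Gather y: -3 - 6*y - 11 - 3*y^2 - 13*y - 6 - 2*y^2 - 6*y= -5*y^2 - 25*y - 20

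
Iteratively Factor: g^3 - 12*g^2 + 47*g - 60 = (g - 4)*(g^2 - 8*g + 15) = (g - 5)*(g - 4)*(g - 3)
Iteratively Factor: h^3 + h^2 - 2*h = (h)*(h^2 + h - 2) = h*(h + 2)*(h - 1)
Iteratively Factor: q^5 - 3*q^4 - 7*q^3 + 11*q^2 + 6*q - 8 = (q - 1)*(q^4 - 2*q^3 - 9*q^2 + 2*q + 8) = (q - 1)^2*(q^3 - q^2 - 10*q - 8) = (q - 1)^2*(q + 2)*(q^2 - 3*q - 4) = (q - 1)^2*(q + 1)*(q + 2)*(q - 4)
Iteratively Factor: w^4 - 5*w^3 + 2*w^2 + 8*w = (w - 4)*(w^3 - w^2 - 2*w) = (w - 4)*(w + 1)*(w^2 - 2*w) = (w - 4)*(w - 2)*(w + 1)*(w)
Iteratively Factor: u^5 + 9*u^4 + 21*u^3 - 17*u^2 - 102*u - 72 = (u + 3)*(u^4 + 6*u^3 + 3*u^2 - 26*u - 24) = (u + 3)*(u + 4)*(u^3 + 2*u^2 - 5*u - 6) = (u + 1)*(u + 3)*(u + 4)*(u^2 + u - 6) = (u + 1)*(u + 3)^2*(u + 4)*(u - 2)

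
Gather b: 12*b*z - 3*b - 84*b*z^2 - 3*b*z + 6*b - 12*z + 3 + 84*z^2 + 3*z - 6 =b*(-84*z^2 + 9*z + 3) + 84*z^2 - 9*z - 3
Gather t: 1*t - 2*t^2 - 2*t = -2*t^2 - t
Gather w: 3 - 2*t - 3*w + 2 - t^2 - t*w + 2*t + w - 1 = -t^2 + w*(-t - 2) + 4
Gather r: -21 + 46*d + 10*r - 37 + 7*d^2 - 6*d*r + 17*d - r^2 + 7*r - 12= 7*d^2 + 63*d - r^2 + r*(17 - 6*d) - 70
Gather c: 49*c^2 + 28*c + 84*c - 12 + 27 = 49*c^2 + 112*c + 15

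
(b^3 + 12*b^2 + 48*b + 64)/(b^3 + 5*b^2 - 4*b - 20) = (b^3 + 12*b^2 + 48*b + 64)/(b^3 + 5*b^2 - 4*b - 20)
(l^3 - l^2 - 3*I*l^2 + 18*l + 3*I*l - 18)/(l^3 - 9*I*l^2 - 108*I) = (l - 1)/(l - 6*I)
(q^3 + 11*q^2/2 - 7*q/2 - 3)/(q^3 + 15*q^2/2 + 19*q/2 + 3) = (q - 1)/(q + 1)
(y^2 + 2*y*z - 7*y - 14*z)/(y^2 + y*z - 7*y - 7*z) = (y + 2*z)/(y + z)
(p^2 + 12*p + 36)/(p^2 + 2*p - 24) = (p + 6)/(p - 4)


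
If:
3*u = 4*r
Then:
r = 3*u/4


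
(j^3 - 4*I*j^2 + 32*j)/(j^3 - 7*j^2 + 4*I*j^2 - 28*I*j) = (j - 8*I)/(j - 7)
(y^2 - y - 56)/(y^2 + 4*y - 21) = (y - 8)/(y - 3)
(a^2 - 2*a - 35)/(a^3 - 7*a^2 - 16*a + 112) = (a + 5)/(a^2 - 16)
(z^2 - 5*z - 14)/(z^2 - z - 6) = (z - 7)/(z - 3)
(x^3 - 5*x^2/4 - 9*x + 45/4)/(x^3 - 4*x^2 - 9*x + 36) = (x - 5/4)/(x - 4)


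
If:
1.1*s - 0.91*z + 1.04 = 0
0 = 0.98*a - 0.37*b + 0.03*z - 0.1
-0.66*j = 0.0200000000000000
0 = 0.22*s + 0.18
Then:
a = 0.377551020408163*b + 0.097331240188383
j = -0.03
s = -0.82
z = 0.15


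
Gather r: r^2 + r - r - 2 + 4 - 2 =r^2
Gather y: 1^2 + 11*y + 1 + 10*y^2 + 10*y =10*y^2 + 21*y + 2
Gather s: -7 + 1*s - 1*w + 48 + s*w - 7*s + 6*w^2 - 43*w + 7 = s*(w - 6) + 6*w^2 - 44*w + 48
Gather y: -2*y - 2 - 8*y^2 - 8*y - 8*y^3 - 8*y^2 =-8*y^3 - 16*y^2 - 10*y - 2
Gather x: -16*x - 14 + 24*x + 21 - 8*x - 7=0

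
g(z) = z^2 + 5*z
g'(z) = 2*z + 5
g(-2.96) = -6.04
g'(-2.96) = -0.92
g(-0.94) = -3.82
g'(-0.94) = 3.12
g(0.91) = 5.38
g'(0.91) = 6.82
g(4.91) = 48.66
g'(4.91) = 14.82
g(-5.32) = 1.70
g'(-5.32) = -5.64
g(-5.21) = 1.09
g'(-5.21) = -5.42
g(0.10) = 0.51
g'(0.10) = 5.20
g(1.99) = 13.91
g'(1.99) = 8.98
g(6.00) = 66.00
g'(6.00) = 17.00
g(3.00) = 24.00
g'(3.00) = 11.00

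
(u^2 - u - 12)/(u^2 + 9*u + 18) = (u - 4)/(u + 6)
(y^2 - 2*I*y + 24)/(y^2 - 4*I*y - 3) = (-y^2 + 2*I*y - 24)/(-y^2 + 4*I*y + 3)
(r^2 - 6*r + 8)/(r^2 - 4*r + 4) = (r - 4)/(r - 2)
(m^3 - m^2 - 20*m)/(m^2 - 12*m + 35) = m*(m + 4)/(m - 7)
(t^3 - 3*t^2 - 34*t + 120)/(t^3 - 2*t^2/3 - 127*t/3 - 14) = 3*(t^2 - 9*t + 20)/(3*t^2 - 20*t - 7)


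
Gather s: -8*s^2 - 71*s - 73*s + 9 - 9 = -8*s^2 - 144*s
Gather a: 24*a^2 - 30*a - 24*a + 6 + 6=24*a^2 - 54*a + 12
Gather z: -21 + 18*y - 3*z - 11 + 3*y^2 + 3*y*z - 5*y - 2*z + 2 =3*y^2 + 13*y + z*(3*y - 5) - 30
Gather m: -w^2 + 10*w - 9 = -w^2 + 10*w - 9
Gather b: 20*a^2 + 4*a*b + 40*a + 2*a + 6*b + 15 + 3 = 20*a^2 + 42*a + b*(4*a + 6) + 18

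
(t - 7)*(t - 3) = t^2 - 10*t + 21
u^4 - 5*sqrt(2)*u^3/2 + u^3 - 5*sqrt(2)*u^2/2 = u^2*(u + 1)*(u - 5*sqrt(2)/2)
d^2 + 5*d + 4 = (d + 1)*(d + 4)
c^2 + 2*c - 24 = (c - 4)*(c + 6)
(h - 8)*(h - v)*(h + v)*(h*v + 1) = h^4*v - 8*h^3*v + h^3 - h^2*v^3 - 8*h^2 + 8*h*v^3 - h*v^2 + 8*v^2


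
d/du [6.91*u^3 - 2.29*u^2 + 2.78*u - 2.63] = 20.73*u^2 - 4.58*u + 2.78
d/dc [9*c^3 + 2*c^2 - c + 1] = 27*c^2 + 4*c - 1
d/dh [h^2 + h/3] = 2*h + 1/3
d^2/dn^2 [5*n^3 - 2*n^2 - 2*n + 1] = 30*n - 4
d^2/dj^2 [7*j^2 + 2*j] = 14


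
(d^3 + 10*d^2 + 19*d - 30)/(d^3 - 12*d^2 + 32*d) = (d^3 + 10*d^2 + 19*d - 30)/(d*(d^2 - 12*d + 32))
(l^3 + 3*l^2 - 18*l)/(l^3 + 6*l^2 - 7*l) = (l^2 + 3*l - 18)/(l^2 + 6*l - 7)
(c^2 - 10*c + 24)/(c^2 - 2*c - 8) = (c - 6)/(c + 2)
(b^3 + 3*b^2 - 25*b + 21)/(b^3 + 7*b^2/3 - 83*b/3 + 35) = 3*(b - 1)/(3*b - 5)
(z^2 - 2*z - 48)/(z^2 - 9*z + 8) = (z + 6)/(z - 1)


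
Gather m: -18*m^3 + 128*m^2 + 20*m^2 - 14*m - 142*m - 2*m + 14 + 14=-18*m^3 + 148*m^2 - 158*m + 28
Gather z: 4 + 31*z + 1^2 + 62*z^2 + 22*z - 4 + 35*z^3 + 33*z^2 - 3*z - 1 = 35*z^3 + 95*z^2 + 50*z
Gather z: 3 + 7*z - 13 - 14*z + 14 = 4 - 7*z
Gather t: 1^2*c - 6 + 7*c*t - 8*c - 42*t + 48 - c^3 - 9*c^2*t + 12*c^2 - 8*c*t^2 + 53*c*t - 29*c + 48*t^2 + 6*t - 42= -c^3 + 12*c^2 - 36*c + t^2*(48 - 8*c) + t*(-9*c^2 + 60*c - 36)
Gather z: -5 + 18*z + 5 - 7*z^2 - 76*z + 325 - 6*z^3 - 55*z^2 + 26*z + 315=-6*z^3 - 62*z^2 - 32*z + 640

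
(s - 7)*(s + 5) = s^2 - 2*s - 35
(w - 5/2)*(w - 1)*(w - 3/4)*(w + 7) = w^4 + 11*w^3/4 - 197*w^2/8 + 34*w - 105/8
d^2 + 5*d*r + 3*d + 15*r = (d + 3)*(d + 5*r)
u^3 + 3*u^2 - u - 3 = (u - 1)*(u + 1)*(u + 3)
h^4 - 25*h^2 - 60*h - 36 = (h - 6)*(h + 1)*(h + 2)*(h + 3)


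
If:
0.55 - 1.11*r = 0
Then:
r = 0.50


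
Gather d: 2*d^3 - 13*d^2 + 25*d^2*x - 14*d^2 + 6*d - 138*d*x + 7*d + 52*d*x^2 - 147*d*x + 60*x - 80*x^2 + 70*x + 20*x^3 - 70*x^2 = 2*d^3 + d^2*(25*x - 27) + d*(52*x^2 - 285*x + 13) + 20*x^3 - 150*x^2 + 130*x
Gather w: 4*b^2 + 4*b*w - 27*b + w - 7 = 4*b^2 - 27*b + w*(4*b + 1) - 7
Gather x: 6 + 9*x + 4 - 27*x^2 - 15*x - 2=-27*x^2 - 6*x + 8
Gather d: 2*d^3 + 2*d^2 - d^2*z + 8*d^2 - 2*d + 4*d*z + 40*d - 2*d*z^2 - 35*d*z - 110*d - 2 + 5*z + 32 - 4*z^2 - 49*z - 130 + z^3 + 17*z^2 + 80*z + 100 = 2*d^3 + d^2*(10 - z) + d*(-2*z^2 - 31*z - 72) + z^3 + 13*z^2 + 36*z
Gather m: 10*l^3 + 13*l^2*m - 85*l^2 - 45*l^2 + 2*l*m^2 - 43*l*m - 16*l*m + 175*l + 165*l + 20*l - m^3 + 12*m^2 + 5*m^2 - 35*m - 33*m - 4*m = 10*l^3 - 130*l^2 + 360*l - m^3 + m^2*(2*l + 17) + m*(13*l^2 - 59*l - 72)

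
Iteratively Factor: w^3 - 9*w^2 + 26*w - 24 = (w - 2)*(w^2 - 7*w + 12) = (w - 3)*(w - 2)*(w - 4)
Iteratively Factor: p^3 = (p)*(p^2) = p^2*(p)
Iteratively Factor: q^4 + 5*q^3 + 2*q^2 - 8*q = (q + 4)*(q^3 + q^2 - 2*q) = (q - 1)*(q + 4)*(q^2 + 2*q) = q*(q - 1)*(q + 4)*(q + 2)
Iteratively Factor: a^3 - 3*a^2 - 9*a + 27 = (a - 3)*(a^2 - 9) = (a - 3)^2*(a + 3)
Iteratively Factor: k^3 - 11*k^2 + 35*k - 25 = (k - 5)*(k^2 - 6*k + 5) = (k - 5)^2*(k - 1)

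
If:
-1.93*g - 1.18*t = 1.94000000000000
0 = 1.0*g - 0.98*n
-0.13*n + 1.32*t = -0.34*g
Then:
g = -1.11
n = -1.13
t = 0.17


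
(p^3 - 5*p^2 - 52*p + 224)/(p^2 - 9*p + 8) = (p^2 + 3*p - 28)/(p - 1)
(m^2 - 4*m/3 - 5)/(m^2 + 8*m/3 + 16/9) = 3*(3*m^2 - 4*m - 15)/(9*m^2 + 24*m + 16)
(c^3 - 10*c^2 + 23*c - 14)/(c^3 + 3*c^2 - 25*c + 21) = (c^2 - 9*c + 14)/(c^2 + 4*c - 21)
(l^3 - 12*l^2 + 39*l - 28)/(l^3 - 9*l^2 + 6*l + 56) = (l - 1)/(l + 2)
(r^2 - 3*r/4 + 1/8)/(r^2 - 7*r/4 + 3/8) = (2*r - 1)/(2*r - 3)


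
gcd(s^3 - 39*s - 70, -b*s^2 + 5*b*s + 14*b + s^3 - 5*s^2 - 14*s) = s^2 - 5*s - 14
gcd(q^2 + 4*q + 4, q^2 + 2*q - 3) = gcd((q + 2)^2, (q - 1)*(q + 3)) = 1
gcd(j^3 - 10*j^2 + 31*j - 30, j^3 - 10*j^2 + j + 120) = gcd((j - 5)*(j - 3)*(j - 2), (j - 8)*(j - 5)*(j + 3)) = j - 5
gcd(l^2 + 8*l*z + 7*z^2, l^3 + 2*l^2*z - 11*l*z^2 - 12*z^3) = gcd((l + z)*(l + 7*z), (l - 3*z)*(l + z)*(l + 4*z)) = l + z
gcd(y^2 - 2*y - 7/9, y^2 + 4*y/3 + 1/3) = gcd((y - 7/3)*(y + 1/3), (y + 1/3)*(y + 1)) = y + 1/3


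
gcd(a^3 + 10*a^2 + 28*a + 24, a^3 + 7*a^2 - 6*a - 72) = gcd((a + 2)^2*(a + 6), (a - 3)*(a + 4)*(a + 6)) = a + 6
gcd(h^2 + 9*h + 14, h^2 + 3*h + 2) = h + 2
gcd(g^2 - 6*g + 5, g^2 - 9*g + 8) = g - 1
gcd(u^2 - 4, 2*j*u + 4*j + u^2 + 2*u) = u + 2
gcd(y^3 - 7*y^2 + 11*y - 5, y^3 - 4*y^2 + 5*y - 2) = y^2 - 2*y + 1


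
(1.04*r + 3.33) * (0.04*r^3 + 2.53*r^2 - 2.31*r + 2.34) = 0.0416*r^4 + 2.7644*r^3 + 6.0225*r^2 - 5.2587*r + 7.7922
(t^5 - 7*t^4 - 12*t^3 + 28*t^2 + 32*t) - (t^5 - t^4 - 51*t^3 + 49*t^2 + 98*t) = -6*t^4 + 39*t^3 - 21*t^2 - 66*t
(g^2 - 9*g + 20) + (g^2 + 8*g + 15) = 2*g^2 - g + 35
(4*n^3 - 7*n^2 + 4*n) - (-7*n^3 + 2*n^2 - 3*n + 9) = 11*n^3 - 9*n^2 + 7*n - 9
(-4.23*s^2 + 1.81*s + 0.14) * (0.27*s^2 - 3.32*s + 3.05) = -1.1421*s^4 + 14.5323*s^3 - 18.8729*s^2 + 5.0557*s + 0.427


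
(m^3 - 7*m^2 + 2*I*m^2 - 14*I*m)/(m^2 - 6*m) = (m^2 + m*(-7 + 2*I) - 14*I)/(m - 6)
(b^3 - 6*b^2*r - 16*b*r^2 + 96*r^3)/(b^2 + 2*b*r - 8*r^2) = (-b^2 + 10*b*r - 24*r^2)/(-b + 2*r)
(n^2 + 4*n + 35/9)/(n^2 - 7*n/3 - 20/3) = (n + 7/3)/(n - 4)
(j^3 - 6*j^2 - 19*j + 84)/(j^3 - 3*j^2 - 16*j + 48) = (j - 7)/(j - 4)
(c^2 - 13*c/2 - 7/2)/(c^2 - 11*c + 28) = (c + 1/2)/(c - 4)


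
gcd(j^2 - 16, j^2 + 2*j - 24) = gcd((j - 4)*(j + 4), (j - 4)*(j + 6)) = j - 4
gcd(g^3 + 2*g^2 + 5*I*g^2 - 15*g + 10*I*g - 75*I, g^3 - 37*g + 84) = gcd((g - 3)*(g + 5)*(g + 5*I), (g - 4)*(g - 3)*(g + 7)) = g - 3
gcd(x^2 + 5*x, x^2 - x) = x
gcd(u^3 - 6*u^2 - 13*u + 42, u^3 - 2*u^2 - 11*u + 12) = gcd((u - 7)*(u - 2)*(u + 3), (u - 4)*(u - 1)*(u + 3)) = u + 3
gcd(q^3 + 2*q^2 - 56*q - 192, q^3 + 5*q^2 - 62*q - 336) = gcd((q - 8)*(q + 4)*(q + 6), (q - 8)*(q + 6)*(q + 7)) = q^2 - 2*q - 48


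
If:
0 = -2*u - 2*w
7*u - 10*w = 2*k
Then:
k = -17*w/2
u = -w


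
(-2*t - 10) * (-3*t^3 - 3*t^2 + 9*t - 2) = 6*t^4 + 36*t^3 + 12*t^2 - 86*t + 20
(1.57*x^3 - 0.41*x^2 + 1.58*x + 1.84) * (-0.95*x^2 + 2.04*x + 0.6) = -1.4915*x^5 + 3.5923*x^4 - 1.3954*x^3 + 1.2292*x^2 + 4.7016*x + 1.104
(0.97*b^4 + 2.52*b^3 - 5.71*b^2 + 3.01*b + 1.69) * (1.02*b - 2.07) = 0.9894*b^5 + 0.5625*b^4 - 11.0406*b^3 + 14.8899*b^2 - 4.5069*b - 3.4983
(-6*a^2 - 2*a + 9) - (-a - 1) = -6*a^2 - a + 10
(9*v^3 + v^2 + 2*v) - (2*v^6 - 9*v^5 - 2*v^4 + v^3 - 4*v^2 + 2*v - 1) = -2*v^6 + 9*v^5 + 2*v^4 + 8*v^3 + 5*v^2 + 1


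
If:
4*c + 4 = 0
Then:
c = -1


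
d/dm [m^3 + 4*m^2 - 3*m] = 3*m^2 + 8*m - 3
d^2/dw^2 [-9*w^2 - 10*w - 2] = -18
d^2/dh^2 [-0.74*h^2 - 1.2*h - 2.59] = -1.48000000000000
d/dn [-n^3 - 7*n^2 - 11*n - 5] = -3*n^2 - 14*n - 11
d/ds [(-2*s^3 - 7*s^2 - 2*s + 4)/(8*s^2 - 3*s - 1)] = (-16*s^4 + 12*s^3 + 43*s^2 - 50*s + 14)/(64*s^4 - 48*s^3 - 7*s^2 + 6*s + 1)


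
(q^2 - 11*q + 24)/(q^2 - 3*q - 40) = (q - 3)/(q + 5)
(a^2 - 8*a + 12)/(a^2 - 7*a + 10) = (a - 6)/(a - 5)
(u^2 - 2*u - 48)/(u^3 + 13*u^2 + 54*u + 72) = (u - 8)/(u^2 + 7*u + 12)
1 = 1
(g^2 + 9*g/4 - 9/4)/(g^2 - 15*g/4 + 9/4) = (g + 3)/(g - 3)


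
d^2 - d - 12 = (d - 4)*(d + 3)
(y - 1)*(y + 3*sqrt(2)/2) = y^2 - y + 3*sqrt(2)*y/2 - 3*sqrt(2)/2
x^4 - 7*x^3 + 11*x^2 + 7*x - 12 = (x - 4)*(x - 3)*(x - 1)*(x + 1)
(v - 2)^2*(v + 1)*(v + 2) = v^4 - v^3 - 6*v^2 + 4*v + 8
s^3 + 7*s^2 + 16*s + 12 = (s + 2)^2*(s + 3)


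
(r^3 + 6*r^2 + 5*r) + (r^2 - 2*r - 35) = r^3 + 7*r^2 + 3*r - 35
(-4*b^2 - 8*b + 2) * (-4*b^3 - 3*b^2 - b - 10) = 16*b^5 + 44*b^4 + 20*b^3 + 42*b^2 + 78*b - 20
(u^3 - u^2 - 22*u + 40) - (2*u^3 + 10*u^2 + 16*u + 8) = -u^3 - 11*u^2 - 38*u + 32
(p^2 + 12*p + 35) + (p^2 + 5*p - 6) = 2*p^2 + 17*p + 29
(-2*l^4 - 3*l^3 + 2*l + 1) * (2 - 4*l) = 8*l^5 + 8*l^4 - 6*l^3 - 8*l^2 + 2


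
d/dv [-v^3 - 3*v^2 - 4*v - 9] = -3*v^2 - 6*v - 4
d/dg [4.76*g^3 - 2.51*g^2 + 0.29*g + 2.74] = 14.28*g^2 - 5.02*g + 0.29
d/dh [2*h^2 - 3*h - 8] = 4*h - 3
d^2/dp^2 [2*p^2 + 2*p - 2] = 4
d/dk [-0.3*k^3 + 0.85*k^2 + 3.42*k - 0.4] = -0.9*k^2 + 1.7*k + 3.42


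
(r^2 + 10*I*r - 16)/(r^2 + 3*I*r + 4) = (r^2 + 10*I*r - 16)/(r^2 + 3*I*r + 4)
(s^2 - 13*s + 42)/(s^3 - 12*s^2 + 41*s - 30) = (s - 7)/(s^2 - 6*s + 5)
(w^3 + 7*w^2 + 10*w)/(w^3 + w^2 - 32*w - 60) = w/(w - 6)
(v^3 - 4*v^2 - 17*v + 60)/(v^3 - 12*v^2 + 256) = (v^2 - 8*v + 15)/(v^2 - 16*v + 64)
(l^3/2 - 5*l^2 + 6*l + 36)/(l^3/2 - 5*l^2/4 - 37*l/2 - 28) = 2*(l^2 - 12*l + 36)/(2*l^2 - 9*l - 56)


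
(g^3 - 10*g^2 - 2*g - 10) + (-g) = g^3 - 10*g^2 - 3*g - 10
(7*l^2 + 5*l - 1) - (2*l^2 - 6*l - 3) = 5*l^2 + 11*l + 2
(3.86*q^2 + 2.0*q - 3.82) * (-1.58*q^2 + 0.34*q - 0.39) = -6.0988*q^4 - 1.8476*q^3 + 5.2102*q^2 - 2.0788*q + 1.4898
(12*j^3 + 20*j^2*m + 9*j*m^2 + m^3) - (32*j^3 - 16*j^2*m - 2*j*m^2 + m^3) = -20*j^3 + 36*j^2*m + 11*j*m^2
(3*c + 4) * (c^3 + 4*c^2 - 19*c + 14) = 3*c^4 + 16*c^3 - 41*c^2 - 34*c + 56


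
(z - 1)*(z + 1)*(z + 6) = z^3 + 6*z^2 - z - 6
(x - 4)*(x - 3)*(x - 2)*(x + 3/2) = x^4 - 15*x^3/2 + 25*x^2/2 + 15*x - 36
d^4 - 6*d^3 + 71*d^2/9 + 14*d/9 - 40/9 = (d - 4)*(d - 5/3)*(d - 1)*(d + 2/3)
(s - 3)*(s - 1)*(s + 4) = s^3 - 13*s + 12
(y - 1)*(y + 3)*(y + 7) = y^3 + 9*y^2 + 11*y - 21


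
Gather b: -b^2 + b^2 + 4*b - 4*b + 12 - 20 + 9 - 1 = 0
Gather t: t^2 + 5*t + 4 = t^2 + 5*t + 4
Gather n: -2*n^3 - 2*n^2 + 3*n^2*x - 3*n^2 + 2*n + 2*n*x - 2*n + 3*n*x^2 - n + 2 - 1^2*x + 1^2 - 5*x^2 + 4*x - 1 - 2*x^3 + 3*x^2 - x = -2*n^3 + n^2*(3*x - 5) + n*(3*x^2 + 2*x - 1) - 2*x^3 - 2*x^2 + 2*x + 2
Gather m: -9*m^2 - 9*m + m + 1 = -9*m^2 - 8*m + 1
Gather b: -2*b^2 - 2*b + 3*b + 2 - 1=-2*b^2 + b + 1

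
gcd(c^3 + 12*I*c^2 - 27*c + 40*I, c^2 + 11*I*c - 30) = c + 5*I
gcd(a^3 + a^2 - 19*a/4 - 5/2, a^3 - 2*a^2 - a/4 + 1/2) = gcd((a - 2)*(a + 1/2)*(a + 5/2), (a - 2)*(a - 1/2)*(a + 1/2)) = a^2 - 3*a/2 - 1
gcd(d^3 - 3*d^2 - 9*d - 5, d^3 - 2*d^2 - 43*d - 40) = d + 1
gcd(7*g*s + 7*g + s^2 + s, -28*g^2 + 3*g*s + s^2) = 7*g + s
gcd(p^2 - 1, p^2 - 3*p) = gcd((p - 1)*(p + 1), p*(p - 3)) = 1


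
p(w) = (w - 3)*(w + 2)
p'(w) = 2*w - 1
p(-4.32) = 16.98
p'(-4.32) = -9.64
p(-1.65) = -1.63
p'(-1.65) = -4.30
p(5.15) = 15.37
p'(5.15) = 9.30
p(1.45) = -5.35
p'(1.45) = 1.90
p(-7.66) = 60.34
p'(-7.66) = -16.32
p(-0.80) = -4.56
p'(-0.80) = -2.60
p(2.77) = -1.10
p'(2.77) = 4.54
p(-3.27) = 7.96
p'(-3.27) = -7.54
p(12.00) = 126.00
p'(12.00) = 23.00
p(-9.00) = 84.00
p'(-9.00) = -19.00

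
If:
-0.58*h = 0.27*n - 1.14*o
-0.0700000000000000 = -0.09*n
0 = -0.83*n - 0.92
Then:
No Solution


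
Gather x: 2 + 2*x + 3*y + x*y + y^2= x*(y + 2) + y^2 + 3*y + 2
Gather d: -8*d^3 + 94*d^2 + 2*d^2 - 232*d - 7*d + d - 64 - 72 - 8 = -8*d^3 + 96*d^2 - 238*d - 144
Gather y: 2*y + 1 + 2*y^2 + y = 2*y^2 + 3*y + 1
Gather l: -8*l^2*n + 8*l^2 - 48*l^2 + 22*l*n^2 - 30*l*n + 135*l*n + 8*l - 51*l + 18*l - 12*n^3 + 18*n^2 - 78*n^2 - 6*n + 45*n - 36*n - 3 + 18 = l^2*(-8*n - 40) + l*(22*n^2 + 105*n - 25) - 12*n^3 - 60*n^2 + 3*n + 15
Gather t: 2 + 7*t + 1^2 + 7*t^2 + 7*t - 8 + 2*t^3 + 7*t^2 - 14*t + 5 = 2*t^3 + 14*t^2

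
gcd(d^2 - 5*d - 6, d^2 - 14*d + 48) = d - 6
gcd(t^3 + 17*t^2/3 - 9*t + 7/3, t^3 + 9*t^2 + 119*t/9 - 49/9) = t^2 + 20*t/3 - 7/3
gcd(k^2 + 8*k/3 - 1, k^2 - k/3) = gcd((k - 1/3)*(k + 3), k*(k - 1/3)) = k - 1/3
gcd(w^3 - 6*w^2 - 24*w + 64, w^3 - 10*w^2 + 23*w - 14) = w - 2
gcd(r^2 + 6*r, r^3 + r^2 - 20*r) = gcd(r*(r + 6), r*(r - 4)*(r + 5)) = r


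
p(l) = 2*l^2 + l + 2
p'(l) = 4*l + 1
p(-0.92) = 2.77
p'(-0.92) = -2.68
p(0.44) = 2.83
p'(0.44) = 2.76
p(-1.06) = 3.19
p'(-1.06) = -3.24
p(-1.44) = 4.71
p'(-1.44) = -4.76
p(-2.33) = 10.53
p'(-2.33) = -8.32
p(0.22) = 2.32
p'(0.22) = 1.88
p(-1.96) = 7.72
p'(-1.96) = -6.84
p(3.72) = 33.40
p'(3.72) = 15.88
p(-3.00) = 17.00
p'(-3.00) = -11.00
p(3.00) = 23.00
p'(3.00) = 13.00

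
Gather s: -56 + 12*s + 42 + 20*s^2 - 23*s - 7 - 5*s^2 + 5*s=15*s^2 - 6*s - 21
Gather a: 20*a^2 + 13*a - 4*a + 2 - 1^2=20*a^2 + 9*a + 1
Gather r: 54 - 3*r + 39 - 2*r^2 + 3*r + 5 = 98 - 2*r^2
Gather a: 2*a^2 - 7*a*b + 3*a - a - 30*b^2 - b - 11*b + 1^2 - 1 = 2*a^2 + a*(2 - 7*b) - 30*b^2 - 12*b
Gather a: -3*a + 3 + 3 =6 - 3*a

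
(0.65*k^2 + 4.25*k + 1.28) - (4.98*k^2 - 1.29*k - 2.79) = -4.33*k^2 + 5.54*k + 4.07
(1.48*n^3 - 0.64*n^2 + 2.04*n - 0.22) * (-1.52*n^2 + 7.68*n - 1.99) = -2.2496*n^5 + 12.3392*n^4 - 10.9612*n^3 + 17.2752*n^2 - 5.7492*n + 0.4378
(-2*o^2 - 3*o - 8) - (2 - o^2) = -o^2 - 3*o - 10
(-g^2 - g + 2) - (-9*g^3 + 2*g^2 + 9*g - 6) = 9*g^3 - 3*g^2 - 10*g + 8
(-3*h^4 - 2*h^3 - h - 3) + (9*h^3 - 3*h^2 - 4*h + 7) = -3*h^4 + 7*h^3 - 3*h^2 - 5*h + 4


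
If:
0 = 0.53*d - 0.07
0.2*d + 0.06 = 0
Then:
No Solution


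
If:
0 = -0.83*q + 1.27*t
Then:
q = 1.53012048192771*t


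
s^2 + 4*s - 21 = (s - 3)*(s + 7)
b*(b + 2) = b^2 + 2*b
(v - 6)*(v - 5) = v^2 - 11*v + 30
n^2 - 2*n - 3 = (n - 3)*(n + 1)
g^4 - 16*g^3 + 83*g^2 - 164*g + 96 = (g - 8)*(g - 4)*(g - 3)*(g - 1)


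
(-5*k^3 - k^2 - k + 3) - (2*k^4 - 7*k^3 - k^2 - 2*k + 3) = -2*k^4 + 2*k^3 + k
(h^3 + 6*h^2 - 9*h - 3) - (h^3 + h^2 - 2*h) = 5*h^2 - 7*h - 3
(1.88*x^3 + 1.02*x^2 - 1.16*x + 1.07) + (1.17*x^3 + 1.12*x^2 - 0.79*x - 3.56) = 3.05*x^3 + 2.14*x^2 - 1.95*x - 2.49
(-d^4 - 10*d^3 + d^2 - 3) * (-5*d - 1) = 5*d^5 + 51*d^4 + 5*d^3 - d^2 + 15*d + 3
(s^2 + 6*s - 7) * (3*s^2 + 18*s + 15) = 3*s^4 + 36*s^3 + 102*s^2 - 36*s - 105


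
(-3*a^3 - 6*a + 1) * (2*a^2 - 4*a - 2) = -6*a^5 + 12*a^4 - 6*a^3 + 26*a^2 + 8*a - 2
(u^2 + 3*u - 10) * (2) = 2*u^2 + 6*u - 20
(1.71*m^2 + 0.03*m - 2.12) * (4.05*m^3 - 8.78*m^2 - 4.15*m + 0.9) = 6.9255*m^5 - 14.8923*m^4 - 15.9459*m^3 + 20.0281*m^2 + 8.825*m - 1.908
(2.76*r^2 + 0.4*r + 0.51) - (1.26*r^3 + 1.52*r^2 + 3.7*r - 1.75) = -1.26*r^3 + 1.24*r^2 - 3.3*r + 2.26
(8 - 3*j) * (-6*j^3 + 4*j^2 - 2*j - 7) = 18*j^4 - 60*j^3 + 38*j^2 + 5*j - 56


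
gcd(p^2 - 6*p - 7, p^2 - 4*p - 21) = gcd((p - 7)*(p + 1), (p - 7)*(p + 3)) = p - 7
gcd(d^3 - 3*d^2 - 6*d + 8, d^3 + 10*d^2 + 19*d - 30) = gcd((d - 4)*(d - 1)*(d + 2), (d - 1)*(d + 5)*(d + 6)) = d - 1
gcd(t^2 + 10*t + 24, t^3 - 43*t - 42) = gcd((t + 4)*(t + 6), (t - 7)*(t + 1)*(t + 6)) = t + 6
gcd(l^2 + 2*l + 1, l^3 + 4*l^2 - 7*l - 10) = l + 1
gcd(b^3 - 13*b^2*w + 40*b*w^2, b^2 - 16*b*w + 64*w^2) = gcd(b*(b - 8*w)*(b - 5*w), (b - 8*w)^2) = -b + 8*w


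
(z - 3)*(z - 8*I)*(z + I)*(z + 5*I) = z^4 - 3*z^3 - 2*I*z^3 + 43*z^2 + 6*I*z^2 - 129*z + 40*I*z - 120*I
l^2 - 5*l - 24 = (l - 8)*(l + 3)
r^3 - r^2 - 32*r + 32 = (r - 1)*(r - 4*sqrt(2))*(r + 4*sqrt(2))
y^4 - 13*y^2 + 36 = (y - 3)*(y - 2)*(y + 2)*(y + 3)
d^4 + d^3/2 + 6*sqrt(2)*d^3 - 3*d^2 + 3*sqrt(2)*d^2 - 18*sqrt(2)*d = d*(d - 3/2)*(d + 2)*(d + 6*sqrt(2))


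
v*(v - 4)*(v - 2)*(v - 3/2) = v^4 - 15*v^3/2 + 17*v^2 - 12*v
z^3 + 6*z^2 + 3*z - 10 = (z - 1)*(z + 2)*(z + 5)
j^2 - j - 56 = (j - 8)*(j + 7)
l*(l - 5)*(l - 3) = l^3 - 8*l^2 + 15*l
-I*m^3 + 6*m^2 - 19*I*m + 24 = (m - 3*I)*(m + 8*I)*(-I*m + 1)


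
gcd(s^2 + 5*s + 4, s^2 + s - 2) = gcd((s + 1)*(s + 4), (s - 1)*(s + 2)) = 1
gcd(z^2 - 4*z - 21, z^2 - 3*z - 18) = z + 3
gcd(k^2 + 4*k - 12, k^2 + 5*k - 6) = k + 6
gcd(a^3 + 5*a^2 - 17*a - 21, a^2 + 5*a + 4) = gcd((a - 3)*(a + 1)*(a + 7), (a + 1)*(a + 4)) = a + 1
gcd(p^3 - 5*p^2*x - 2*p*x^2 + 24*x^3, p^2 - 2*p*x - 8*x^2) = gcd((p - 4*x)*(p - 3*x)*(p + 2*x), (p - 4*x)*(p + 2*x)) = -p^2 + 2*p*x + 8*x^2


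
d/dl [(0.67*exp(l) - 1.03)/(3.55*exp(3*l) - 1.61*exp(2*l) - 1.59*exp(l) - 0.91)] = (-4.757*exp(3*l) + 12.0482*exp(2*l) - 3.3166*exp(l) - 2.2474)*exp(l)/(12.6025*exp(6*l) - 11.431*exp(5*l) - 8.6969*exp(4*l) - 1.3412*exp(3*l) + 5.4583*exp(2*l) + 2.8938*exp(l) + 0.8281)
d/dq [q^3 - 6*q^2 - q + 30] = 3*q^2 - 12*q - 1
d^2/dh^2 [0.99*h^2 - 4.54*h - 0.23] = 1.98000000000000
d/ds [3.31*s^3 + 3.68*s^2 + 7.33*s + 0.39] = 9.93*s^2 + 7.36*s + 7.33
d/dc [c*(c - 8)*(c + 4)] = 3*c^2 - 8*c - 32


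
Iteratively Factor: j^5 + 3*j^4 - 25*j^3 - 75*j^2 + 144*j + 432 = (j + 4)*(j^4 - j^3 - 21*j^2 + 9*j + 108) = (j - 3)*(j + 4)*(j^3 + 2*j^2 - 15*j - 36) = (j - 3)*(j + 3)*(j + 4)*(j^2 - j - 12) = (j - 3)*(j + 3)^2*(j + 4)*(j - 4)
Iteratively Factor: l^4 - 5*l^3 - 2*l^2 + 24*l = (l - 3)*(l^3 - 2*l^2 - 8*l) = (l - 4)*(l - 3)*(l^2 + 2*l) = (l - 4)*(l - 3)*(l + 2)*(l)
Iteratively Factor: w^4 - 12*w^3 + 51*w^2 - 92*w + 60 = (w - 3)*(w^3 - 9*w^2 + 24*w - 20) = (w - 3)*(w - 2)*(w^2 - 7*w + 10) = (w - 3)*(w - 2)^2*(w - 5)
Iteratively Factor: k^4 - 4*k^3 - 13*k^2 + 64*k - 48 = (k - 3)*(k^3 - k^2 - 16*k + 16) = (k - 4)*(k - 3)*(k^2 + 3*k - 4) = (k - 4)*(k - 3)*(k + 4)*(k - 1)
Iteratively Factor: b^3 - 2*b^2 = (b)*(b^2 - 2*b) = b^2*(b - 2)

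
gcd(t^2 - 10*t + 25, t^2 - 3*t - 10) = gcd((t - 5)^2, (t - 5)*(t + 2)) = t - 5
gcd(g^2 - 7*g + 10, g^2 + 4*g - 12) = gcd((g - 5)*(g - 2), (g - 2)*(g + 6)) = g - 2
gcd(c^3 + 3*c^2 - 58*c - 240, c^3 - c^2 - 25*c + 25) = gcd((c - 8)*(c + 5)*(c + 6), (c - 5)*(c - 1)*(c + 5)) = c + 5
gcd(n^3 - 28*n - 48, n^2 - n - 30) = n - 6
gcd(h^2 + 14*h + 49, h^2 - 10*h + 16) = 1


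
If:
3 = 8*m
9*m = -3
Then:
No Solution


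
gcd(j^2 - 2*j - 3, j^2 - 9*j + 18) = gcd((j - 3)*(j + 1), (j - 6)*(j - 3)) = j - 3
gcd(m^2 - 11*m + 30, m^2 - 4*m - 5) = m - 5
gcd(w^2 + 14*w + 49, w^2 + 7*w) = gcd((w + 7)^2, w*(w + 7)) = w + 7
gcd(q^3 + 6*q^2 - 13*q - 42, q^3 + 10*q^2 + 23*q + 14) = q^2 + 9*q + 14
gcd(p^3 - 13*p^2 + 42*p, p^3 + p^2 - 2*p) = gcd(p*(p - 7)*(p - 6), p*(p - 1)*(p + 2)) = p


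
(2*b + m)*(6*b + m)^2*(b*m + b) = 72*b^4*m + 72*b^4 + 60*b^3*m^2 + 60*b^3*m + 14*b^2*m^3 + 14*b^2*m^2 + b*m^4 + b*m^3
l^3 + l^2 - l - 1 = (l - 1)*(l + 1)^2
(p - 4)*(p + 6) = p^2 + 2*p - 24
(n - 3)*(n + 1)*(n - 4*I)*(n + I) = n^4 - 2*n^3 - 3*I*n^3 + n^2 + 6*I*n^2 - 8*n + 9*I*n - 12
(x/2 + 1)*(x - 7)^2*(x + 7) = x^4/2 - 5*x^3/2 - 63*x^2/2 + 245*x/2 + 343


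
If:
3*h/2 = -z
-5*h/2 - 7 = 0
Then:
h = -14/5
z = 21/5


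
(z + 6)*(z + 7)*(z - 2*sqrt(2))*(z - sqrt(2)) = z^4 - 3*sqrt(2)*z^3 + 13*z^3 - 39*sqrt(2)*z^2 + 46*z^2 - 126*sqrt(2)*z + 52*z + 168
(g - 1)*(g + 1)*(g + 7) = g^3 + 7*g^2 - g - 7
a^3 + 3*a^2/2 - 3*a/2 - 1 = (a - 1)*(a + 1/2)*(a + 2)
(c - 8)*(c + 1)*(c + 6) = c^3 - c^2 - 50*c - 48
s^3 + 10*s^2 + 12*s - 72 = (s - 2)*(s + 6)^2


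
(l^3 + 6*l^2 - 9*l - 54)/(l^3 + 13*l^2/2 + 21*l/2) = 2*(l^2 + 3*l - 18)/(l*(2*l + 7))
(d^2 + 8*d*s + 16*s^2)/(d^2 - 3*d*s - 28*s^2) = (-d - 4*s)/(-d + 7*s)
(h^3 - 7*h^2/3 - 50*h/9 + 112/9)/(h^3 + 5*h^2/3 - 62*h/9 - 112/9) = (h - 2)/(h + 2)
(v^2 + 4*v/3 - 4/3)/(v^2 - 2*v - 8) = (v - 2/3)/(v - 4)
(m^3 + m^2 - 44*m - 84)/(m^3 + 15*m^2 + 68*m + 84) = (m - 7)/(m + 7)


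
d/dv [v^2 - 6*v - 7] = 2*v - 6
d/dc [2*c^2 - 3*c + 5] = 4*c - 3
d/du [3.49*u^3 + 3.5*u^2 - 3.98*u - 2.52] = 10.47*u^2 + 7.0*u - 3.98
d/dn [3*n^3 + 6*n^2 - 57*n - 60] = 9*n^2 + 12*n - 57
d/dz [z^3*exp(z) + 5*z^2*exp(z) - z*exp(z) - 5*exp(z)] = (z^3 + 8*z^2 + 9*z - 6)*exp(z)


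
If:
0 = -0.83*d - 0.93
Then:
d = -1.12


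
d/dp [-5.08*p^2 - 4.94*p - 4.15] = -10.16*p - 4.94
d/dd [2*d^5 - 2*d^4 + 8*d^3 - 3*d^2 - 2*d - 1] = 10*d^4 - 8*d^3 + 24*d^2 - 6*d - 2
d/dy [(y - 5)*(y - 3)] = 2*y - 8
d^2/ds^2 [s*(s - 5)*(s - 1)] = 6*s - 12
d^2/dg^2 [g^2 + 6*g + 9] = 2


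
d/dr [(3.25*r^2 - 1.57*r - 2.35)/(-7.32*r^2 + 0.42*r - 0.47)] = (-10.1274*r^2 - 37.459*r + 1.7249)/(53.5824*r^4 - 6.1488*r^3 + 7.0572*r^2 - 0.3948*r + 0.2209)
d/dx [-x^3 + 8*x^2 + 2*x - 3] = -3*x^2 + 16*x + 2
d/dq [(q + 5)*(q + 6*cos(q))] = q - (q + 5)*(6*sin(q) - 1) + 6*cos(q)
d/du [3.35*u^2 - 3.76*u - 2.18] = 6.7*u - 3.76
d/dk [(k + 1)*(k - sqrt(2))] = 2*k - sqrt(2) + 1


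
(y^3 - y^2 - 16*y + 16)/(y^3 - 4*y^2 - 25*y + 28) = (y - 4)/(y - 7)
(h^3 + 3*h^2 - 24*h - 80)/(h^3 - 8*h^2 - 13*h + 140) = (h + 4)/(h - 7)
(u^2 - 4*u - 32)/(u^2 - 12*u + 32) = (u + 4)/(u - 4)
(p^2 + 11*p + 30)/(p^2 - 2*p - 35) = (p + 6)/(p - 7)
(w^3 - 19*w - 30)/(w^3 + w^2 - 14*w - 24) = (w - 5)/(w - 4)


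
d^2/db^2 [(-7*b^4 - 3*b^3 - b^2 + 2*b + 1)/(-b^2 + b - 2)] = 2*(7*b^6 - 21*b^5 + 63*b^4 - 116*b^3 + 141*b^2 + 51*b + 1)/(b^6 - 3*b^5 + 9*b^4 - 13*b^3 + 18*b^2 - 12*b + 8)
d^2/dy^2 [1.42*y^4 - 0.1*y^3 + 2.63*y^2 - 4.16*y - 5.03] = 17.04*y^2 - 0.6*y + 5.26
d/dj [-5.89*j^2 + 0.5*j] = 0.5 - 11.78*j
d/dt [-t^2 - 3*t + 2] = -2*t - 3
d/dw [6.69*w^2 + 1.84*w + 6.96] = 13.38*w + 1.84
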